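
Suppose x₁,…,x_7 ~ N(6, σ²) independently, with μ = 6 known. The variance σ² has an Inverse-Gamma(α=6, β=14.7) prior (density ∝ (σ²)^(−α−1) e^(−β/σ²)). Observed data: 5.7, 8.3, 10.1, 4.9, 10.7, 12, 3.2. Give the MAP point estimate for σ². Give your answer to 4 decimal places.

σ̂²_MAP = 5.6538

Sum of squared deviations about the known mean: SS = (5.7−6)² + (8.3−6)² + (10.1−6)² + (4.9−6)² + (10.7−6)² + (12−6)² + (3.2−6)² = 89.33.
The Normal likelihood contributes (σ²)^(−n/2) exp(−SS/(2σ²)), so the posterior is Inverse-Gamma(α + n/2, β + SS/2) = Inverse-Gamma(9.5, 59.365).
The mode of Inverse-Gamma(a, b) is b/(a+1) = 59.365/10.5 ≈ 5.6538.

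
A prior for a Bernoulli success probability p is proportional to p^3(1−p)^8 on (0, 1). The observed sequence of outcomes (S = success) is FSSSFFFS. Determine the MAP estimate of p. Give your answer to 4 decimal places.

p̂_MAP = 0.3684

The prior density ∝ p^3(1−p)^8 is the kernel of Beta(4, 9).
Data: 4 successes in 8 trials (from the sequence). The binomial likelihood contributes p^4(1−p)^4, so the posterior is Beta(4+4, 9+4) = Beta(8, 13).
For Beta(a, b) with a, b > 1 the mode is (a−1)/(a+b−2) = 7/19 ≈ 0.3684.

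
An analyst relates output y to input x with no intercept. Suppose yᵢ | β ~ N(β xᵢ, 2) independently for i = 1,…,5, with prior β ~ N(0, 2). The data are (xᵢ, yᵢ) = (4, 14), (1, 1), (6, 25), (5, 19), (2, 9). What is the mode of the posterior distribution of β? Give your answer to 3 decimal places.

β̂_MAP = 3.855

log p(β | y) = −Σ(yᵢ − βxᵢ)²/(2·2) − β²/(2·2) + const.
Setting the derivative to zero: Σxᵢ(yᵢ − βxᵢ)/2 − β/2 = 0, so β = Σxᵢyᵢ / (Σxᵢ² + σ²/τ²).
Σxᵢyᵢ = 4·14 + 1·1 + 6·25 + 5·19 + 2·9 = 320; Σxᵢ² = 82; σ²/τ² = 1.
β̂_MAP = 320 / (82 + 1) = 320/83 ≈ 3.855.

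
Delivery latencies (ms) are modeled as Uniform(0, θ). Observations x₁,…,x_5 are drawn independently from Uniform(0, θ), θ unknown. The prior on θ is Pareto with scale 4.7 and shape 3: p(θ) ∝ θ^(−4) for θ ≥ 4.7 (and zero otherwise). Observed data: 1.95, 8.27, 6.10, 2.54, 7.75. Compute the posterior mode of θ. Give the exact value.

The Uniform(0, θ) likelihood is θ^(−n) for θ ≥ max(xᵢ), zero otherwise. Here max(xᵢ) = 8.27.
Posterior ∝ θ^(−4) · θ^(−5) = θ^(−9) on θ ≥ max(4.7, 8.27) = 8.27.
This density is strictly decreasing in θ, so the posterior mode lies at the lower boundary of the support.

θ̂_MAP = 8.27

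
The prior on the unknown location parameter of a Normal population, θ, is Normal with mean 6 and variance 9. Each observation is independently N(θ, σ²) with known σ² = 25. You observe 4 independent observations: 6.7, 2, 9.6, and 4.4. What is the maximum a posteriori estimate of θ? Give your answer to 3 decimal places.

θ̂_MAP = 5.808

n = 4; x̄ = (6.7 + 2 + 9.6 + 4.4)/4 = 22.7/4 = 5.675.
For a Normal prior and Normal likelihood with known variance, the posterior is Normal; its mode equals its mean, the precision-weighted average.
Prior precision 1/σ₀² = 1/9; data precision n/σ² = 4/25 = 0.16.
θ̂ = ((1/9)·6 + 0.16·5.675) / (1/9 + 0.16) = (1181/750)/(61/225) = 3543/610 ≈ 5.808.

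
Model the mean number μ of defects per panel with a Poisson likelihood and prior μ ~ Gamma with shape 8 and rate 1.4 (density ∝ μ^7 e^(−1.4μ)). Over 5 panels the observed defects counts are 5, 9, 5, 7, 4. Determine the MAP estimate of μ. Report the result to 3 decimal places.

μ̂_MAP = 5.781

Σxᵢ = 5+9+5+7+4 = 30, with n = 5.
Posterior ∝ μ^7e^(−1.4μ) · μ^30e^(−5μ) = μ^37e^(−6.4μ), i.e. Gamma(shape=38, rate=6.4).
The mode of a Gamma(a, b) with a ≥ 1 (shape–rate) is (a−1)/b = 37/6.4 ≈ 5.781.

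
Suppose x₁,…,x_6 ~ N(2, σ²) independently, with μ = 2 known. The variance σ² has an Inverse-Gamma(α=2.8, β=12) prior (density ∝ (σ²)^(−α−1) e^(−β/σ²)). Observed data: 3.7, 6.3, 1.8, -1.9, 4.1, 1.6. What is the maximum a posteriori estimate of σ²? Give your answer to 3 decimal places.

σ̂²_MAP = 4.794

Sum of squared deviations about the known mean: SS = (3.7−2)² + (6.3−2)² + (1.8−2)² + (-1.9−2)² + (4.1−2)² + (1.6−2)² = 41.2.
The Normal likelihood contributes (σ²)^(−n/2) exp(−SS/(2σ²)), so the posterior is Inverse-Gamma(α + n/2, β + SS/2) = Inverse-Gamma(5.8, 32.6).
The mode of Inverse-Gamma(a, b) is b/(a+1) = 32.6/6.8 ≈ 4.794.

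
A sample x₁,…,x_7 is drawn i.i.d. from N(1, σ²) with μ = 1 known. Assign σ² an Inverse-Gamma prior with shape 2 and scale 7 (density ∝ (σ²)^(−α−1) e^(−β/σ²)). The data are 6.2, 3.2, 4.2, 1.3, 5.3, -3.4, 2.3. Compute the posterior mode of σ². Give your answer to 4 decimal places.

σ̂²_MAP = 7.3654

Sum of squared deviations about the known mean: SS = (6.2−1)² + (3.2−1)² + (4.2−1)² + (1.3−1)² + (5.3−1)² + (-3.4−1)² + (2.3−1)² = 81.75.
The Normal likelihood contributes (σ²)^(−n/2) exp(−SS/(2σ²)), so the posterior is Inverse-Gamma(α + n/2, β + SS/2) = Inverse-Gamma(5.5, 47.875).
The mode of Inverse-Gamma(a, b) is b/(a+1) = 47.875/6.5 ≈ 7.3654.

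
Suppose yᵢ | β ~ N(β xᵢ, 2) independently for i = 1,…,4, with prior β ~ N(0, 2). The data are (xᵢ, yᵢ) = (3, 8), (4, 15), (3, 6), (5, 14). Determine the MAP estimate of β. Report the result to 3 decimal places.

β̂_MAP = 2.867

log p(β | y) = −Σ(yᵢ − βxᵢ)²/(2·2) − β²/(2·2) + const.
Setting the derivative to zero: Σxᵢ(yᵢ − βxᵢ)/2 − β/2 = 0, so β = Σxᵢyᵢ / (Σxᵢ² + σ²/τ²).
Σxᵢyᵢ = 3·8 + 4·15 + 3·6 + 5·14 = 172; Σxᵢ² = 59; σ²/τ² = 1.
β̂_MAP = 172 / (59 + 1) = 172/60 ≈ 2.867.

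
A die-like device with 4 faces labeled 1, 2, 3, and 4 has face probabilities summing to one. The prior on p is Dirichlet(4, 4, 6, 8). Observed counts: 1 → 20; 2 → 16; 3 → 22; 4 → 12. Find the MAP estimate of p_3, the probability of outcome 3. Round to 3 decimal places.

The posterior is Dirichlet(αᵢ + nᵢ) = Dirichlet(24, 20, 28, 20).
For a Dirichlet(a₁,…,a_K) with all aᵢ > 1, the mode has j-th component (aⱼ − 1)/(Σaᵢ − K).
Here Σaᵢ = 92 and K = 4, so p_3 = (28 − 1)/(92 − 4) = 27/88 ≈ 0.307.

MAP estimate: 0.307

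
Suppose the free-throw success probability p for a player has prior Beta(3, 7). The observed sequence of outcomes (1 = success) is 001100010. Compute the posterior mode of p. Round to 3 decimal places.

p̂_MAP = 0.294

Prior: Beta(3, 7).
Data: 3 successes in 9 trials (from the sequence). The binomial likelihood contributes p^3(1−p)^6, so the posterior is Beta(3+3, 7+6) = Beta(6, 13).
For Beta(a, b) with a, b > 1 the mode is (a−1)/(a+b−2) = 5/17 ≈ 0.294.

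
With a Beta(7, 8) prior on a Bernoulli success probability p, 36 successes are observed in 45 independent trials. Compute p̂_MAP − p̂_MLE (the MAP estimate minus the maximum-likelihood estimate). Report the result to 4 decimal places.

Posterior is Beta(43, 17); MAP = (43−1)/(60−2) = 42/58 ≈ 0.72414.
MLE ignores the prior: p̂_MLE = k/n = 36/45 ≈ 0.80000.
Difference = 42/58 − 36/45 = -11/145 ≈ -0.0759.

MAP − MLE = -0.0759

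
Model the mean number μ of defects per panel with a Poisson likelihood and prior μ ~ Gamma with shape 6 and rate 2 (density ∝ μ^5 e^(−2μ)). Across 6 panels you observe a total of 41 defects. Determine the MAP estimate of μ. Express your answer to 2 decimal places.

μ̂_MAP = 5.75

Σxᵢ = 41, n = 6.
Posterior ∝ μ^5e^(−2μ) · μ^41e^(−6μ) = μ^46e^(−8μ), i.e. Gamma(shape=47, rate=8).
The mode of a Gamma(a, b) with a ≥ 1 (shape–rate) is (a−1)/b = 46/8 ≈ 5.75.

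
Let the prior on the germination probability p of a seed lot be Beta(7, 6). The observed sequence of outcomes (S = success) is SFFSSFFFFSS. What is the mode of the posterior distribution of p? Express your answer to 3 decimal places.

p̂_MAP = 0.500

Prior: Beta(7, 6).
Data: 5 successes in 11 trials (from the sequence). The binomial likelihood contributes p^5(1−p)^6, so the posterior is Beta(7+5, 6+6) = Beta(12, 12).
For Beta(a, b) with a, b > 1 the mode is (a−1)/(a+b−2) = 11/22 ≈ 0.500.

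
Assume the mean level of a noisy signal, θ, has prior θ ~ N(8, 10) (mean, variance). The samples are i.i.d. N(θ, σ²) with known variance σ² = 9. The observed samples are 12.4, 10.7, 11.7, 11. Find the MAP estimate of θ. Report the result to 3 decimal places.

n = 4; x̄ = (12.4 + 10.7 + 11.7 + 11)/4 = 45.8/4 = 11.45.
For a Normal prior and Normal likelihood with known variance, the posterior is Normal; its mode equals its mean, the precision-weighted average.
Prior precision 1/σ₀² = 1/10 = 0.1; data precision n/σ² = 4/9.
θ̂ = (0.1·8 + (4/9)·11.45) / (0.1 + 4/9) = (53/9)/(49/90) = 530/49 ≈ 10.816.

θ̂_MAP = 10.816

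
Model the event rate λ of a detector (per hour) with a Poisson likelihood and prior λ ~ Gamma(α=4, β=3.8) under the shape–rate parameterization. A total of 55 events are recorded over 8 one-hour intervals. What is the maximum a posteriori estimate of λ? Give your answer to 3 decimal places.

λ̂_MAP = 4.915

Σxᵢ = 55, n = 8.
Posterior ∝ λ^3e^(−3.8λ) · λ^55e^(−8λ) = λ^58e^(−11.8λ), i.e. Gamma(shape=59, rate=11.8).
The mode of a Gamma(a, b) with a ≥ 1 (shape–rate) is (a−1)/b = 58/11.8 ≈ 4.915.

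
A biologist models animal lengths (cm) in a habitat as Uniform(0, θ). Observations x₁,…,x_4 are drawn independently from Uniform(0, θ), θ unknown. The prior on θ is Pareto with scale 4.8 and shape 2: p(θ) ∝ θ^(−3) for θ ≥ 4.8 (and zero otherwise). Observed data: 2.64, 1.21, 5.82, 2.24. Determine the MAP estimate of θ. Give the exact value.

The Uniform(0, θ) likelihood is θ^(−n) for θ ≥ max(xᵢ), zero otherwise. Here max(xᵢ) = 5.82.
Posterior ∝ θ^(−3) · θ^(−4) = θ^(−7) on θ ≥ max(4.8, 5.82) = 5.82.
This density is strictly decreasing in θ, so the posterior mode lies at the lower boundary of the support.

θ̂_MAP = 5.82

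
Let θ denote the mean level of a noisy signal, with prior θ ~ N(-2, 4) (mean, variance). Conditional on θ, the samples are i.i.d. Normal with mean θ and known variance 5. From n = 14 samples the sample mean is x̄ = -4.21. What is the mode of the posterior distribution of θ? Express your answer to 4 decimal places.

n = 14, x̄ = -4.21.
For a Normal prior and Normal likelihood with known variance, the posterior is Normal; its mode equals its mean, the precision-weighted average.
Prior precision 1/σ₀² = 1/4 = 0.25; data precision n/σ² = 14/5 = 2.8.
θ̂ = (0.25·(-2) + 2.8·(-4.21)) / (0.25 + 2.8) = (-12.288)/3.05 = -6144/1525 ≈ -4.0289.

θ̂_MAP = -4.0289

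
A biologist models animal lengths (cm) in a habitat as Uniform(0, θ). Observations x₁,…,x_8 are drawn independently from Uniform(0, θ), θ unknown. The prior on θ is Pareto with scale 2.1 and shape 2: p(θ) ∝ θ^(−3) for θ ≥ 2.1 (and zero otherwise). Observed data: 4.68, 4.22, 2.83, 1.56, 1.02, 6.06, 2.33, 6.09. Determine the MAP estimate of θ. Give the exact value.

The Uniform(0, θ) likelihood is θ^(−n) for θ ≥ max(xᵢ), zero otherwise. Here max(xᵢ) = 6.09.
Posterior ∝ θ^(−3) · θ^(−8) = θ^(−11) on θ ≥ max(2.1, 6.09) = 6.09.
This density is strictly decreasing in θ, so the posterior mode lies at the lower boundary of the support.

θ̂_MAP = 6.09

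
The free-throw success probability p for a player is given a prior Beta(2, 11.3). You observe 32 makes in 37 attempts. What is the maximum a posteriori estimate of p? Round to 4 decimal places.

p̂_MAP = 0.6832

Prior: Beta(2, 11.3).
Data: 32 successes in 37 trials. The binomial likelihood contributes p^32(1−p)^5, so the posterior is Beta(2+32, 11.3+5) = Beta(34, 16.3).
For Beta(a, b) with a, b > 1 the mode is (a−1)/(a+b−2) = 33/48.3 ≈ 0.6832.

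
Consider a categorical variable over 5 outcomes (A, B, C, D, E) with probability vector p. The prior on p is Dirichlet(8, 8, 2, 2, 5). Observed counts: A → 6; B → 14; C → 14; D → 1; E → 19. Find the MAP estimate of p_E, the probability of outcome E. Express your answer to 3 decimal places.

MAP estimate of p_E = 0.311

The posterior is Dirichlet(αᵢ + nᵢ) = Dirichlet(14, 22, 16, 3, 24).
For a Dirichlet(a₁,…,a_K) with all aᵢ > 1, the mode has j-th component (aⱼ − 1)/(Σaᵢ − K).
Here Σaᵢ = 79 and K = 5, so p_E = (24 − 1)/(79 − 5) = 23/74 ≈ 0.311.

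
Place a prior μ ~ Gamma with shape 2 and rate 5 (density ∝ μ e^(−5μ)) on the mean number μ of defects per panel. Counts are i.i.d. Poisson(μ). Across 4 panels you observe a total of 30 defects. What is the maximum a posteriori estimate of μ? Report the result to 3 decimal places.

Σxᵢ = 30, n = 4.
Posterior ∝ μe^(−5μ) · μ^30e^(−4μ) = μ^31e^(−9μ), i.e. Gamma(shape=32, rate=9).
The mode of a Gamma(a, b) with a ≥ 1 (shape–rate) is (a−1)/b = 31/9 ≈ 3.444.

μ̂_MAP = 3.444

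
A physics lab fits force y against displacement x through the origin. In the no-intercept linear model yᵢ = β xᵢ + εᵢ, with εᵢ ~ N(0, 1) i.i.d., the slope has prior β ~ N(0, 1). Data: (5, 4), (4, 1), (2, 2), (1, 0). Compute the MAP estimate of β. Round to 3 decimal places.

log p(β | y) = −Σ(yᵢ − βxᵢ)²/(2·1) − β²/(2·1) + const.
Setting the derivative to zero: Σxᵢ(yᵢ − βxᵢ)/1 − β/1 = 0, so β = Σxᵢyᵢ / (Σxᵢ² + σ²/τ²).
Σxᵢyᵢ = 5·4 + 4·1 + 2·2 + 1·0 = 28; Σxᵢ² = 46; σ²/τ² = 1.
β̂_MAP = 28 / (46 + 1) = 28/47 ≈ 0.596.

β̂_MAP = 0.596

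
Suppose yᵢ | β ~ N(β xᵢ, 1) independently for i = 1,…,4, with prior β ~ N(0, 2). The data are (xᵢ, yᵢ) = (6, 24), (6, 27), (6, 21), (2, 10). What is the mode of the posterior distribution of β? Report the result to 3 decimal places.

β̂_MAP = 4.018

log p(β | y) = −Σ(yᵢ − βxᵢ)²/(2·1) − β²/(2·2) + const.
Setting the derivative to zero: Σxᵢ(yᵢ − βxᵢ)/1 − β/2 = 0, so β = Σxᵢyᵢ / (Σxᵢ² + σ²/τ²).
Σxᵢyᵢ = 6·24 + 6·27 + 6·21 + 2·10 = 452; Σxᵢ² = 112; σ²/τ² = 0.5.
β̂_MAP = 452 / (112 + 0.5) = 452/112.5 ≈ 4.018.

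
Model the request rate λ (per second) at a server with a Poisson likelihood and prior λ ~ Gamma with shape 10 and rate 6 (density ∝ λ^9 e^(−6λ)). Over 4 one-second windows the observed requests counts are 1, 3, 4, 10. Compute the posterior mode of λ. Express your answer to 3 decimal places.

Σxᵢ = 1+3+4+10 = 18, with n = 4.
Posterior ∝ λ^9e^(−6λ) · λ^18e^(−4λ) = λ^27e^(−10λ), i.e. Gamma(shape=28, rate=10).
The mode of a Gamma(a, b) with a ≥ 1 (shape–rate) is (a−1)/b = 27/10 ≈ 2.700.

λ̂_MAP = 2.700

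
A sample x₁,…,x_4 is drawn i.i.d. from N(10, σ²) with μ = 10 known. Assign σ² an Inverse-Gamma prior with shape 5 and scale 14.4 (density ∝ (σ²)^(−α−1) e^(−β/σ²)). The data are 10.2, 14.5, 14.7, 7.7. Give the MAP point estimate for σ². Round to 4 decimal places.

σ̂²_MAP = 4.7794

Sum of squared deviations about the known mean: SS = (10.2−10)² + (14.5−10)² + (14.7−10)² + (7.7−10)² = 47.67.
The Normal likelihood contributes (σ²)^(−n/2) exp(−SS/(2σ²)), so the posterior is Inverse-Gamma(α + n/2, β + SS/2) = Inverse-Gamma(7, 38.235).
The mode of Inverse-Gamma(a, b) is b/(a+1) = 38.235/8 ≈ 4.7794.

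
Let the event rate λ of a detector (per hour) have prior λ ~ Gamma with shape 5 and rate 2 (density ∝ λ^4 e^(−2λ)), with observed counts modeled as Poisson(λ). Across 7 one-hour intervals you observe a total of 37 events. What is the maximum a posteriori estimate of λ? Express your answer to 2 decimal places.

Σxᵢ = 37, n = 7.
Posterior ∝ λ^4e^(−2λ) · λ^37e^(−7λ) = λ^41e^(−9λ), i.e. Gamma(shape=42, rate=9).
The mode of a Gamma(a, b) with a ≥ 1 (shape–rate) is (a−1)/b = 41/9 ≈ 4.56.

λ̂_MAP = 4.56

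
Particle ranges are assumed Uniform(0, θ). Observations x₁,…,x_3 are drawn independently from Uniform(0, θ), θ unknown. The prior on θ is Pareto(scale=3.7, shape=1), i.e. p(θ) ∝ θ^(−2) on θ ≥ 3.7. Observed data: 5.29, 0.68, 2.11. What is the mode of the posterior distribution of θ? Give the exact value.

The Uniform(0, θ) likelihood is θ^(−n) for θ ≥ max(xᵢ), zero otherwise. Here max(xᵢ) = 5.29.
Posterior ∝ θ^(−2) · θ^(−3) = θ^(−5) on θ ≥ max(3.7, 5.29) = 5.29.
This density is strictly decreasing in θ, so the posterior mode lies at the lower boundary of the support.

θ̂_MAP = 5.29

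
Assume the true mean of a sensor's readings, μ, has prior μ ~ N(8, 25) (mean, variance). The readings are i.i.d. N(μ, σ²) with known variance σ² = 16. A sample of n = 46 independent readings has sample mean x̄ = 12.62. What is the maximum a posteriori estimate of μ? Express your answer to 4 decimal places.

n = 46, x̄ = 12.62.
For a Normal prior and Normal likelihood with known variance, the posterior is Normal; its mode equals its mean, the precision-weighted average.
Prior precision 1/σ₀² = 1/25 = 0.04; data precision n/σ² = 46/16 = 2.875.
μ̂ = (0.04·8 + 2.875·12.62) / (0.04 + 2.875) = 36.6025/2.915 = 1331/106 ≈ 12.5566.

μ̂_MAP = 12.5566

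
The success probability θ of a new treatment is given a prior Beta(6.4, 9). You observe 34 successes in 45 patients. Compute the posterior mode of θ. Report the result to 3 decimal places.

θ̂_MAP = 0.675

Prior: Beta(6.4, 9).
Data: 34 successes in 45 trials. The binomial likelihood contributes θ^34(1−θ)^11, so the posterior is Beta(6.4+34, 9+11) = Beta(40.4, 20).
For Beta(a, b) with a, b > 1 the mode is (a−1)/(a+b−2) = 39.4/58.4 ≈ 0.675.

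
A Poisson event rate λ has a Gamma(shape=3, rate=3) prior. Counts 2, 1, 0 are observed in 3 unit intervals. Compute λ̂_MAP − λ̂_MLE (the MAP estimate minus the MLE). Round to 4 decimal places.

MAP − MLE = -0.1667

Σxᵢ = 3. Posterior is Gamma(6, 6); MAP = (6−1)/6 = 5/6 ≈ 0.83333.
MLE = x̄ = 3/3 ≈ 1.00000.
Difference = 5/6 − 3/3 = -1/6 ≈ -0.1667.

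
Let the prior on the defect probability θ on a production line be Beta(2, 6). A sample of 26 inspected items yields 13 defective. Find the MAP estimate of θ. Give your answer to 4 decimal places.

θ̂_MAP = 0.4375

Prior: Beta(2, 6).
Data: 13 successes in 26 trials. The binomial likelihood contributes θ^13(1−θ)^13, so the posterior is Beta(2+13, 6+13) = Beta(15, 19).
For Beta(a, b) with a, b > 1 the mode is (a−1)/(a+b−2) = 14/32 ≈ 0.4375.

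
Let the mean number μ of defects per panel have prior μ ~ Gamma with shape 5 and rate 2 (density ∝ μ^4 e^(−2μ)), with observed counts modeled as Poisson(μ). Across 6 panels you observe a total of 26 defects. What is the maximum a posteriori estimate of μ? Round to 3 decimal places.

μ̂_MAP = 3.750

Σxᵢ = 26, n = 6.
Posterior ∝ μ^4e^(−2μ) · μ^26e^(−6μ) = μ^30e^(−8μ), i.e. Gamma(shape=31, rate=8).
The mode of a Gamma(a, b) with a ≥ 1 (shape–rate) is (a−1)/b = 30/8 ≈ 3.750.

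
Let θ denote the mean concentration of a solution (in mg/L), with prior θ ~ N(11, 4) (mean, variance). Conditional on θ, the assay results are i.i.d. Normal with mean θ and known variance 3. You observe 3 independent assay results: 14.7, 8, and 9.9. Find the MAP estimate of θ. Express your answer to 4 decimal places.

θ̂_MAP = 10.8933

n = 3; x̄ = (14.7 + 8 + 9.9)/3 = 32.6/3 = 163/15 ≈ 10.8667.
For a Normal prior and Normal likelihood with known variance, the posterior is Normal; its mode equals its mean, the precision-weighted average.
Prior precision 1/σ₀² = 1/4 = 0.25; data precision n/σ² = 3/3 = 1.
θ̂ = (0.25·11 + 1·(163/15)) / (0.25 + 1) = (817/60)/1.25 = 817/75 ≈ 10.8933.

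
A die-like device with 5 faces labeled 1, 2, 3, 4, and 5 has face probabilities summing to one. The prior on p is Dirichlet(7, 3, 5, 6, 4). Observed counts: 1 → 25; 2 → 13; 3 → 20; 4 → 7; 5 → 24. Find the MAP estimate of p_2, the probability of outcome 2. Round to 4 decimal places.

The posterior is Dirichlet(αᵢ + nᵢ) = Dirichlet(32, 16, 25, 13, 28).
For a Dirichlet(a₁,…,a_K) with all aᵢ > 1, the mode has j-th component (aⱼ − 1)/(Σaᵢ − K).
Here Σaᵢ = 114 and K = 5, so p_2 = (16 − 1)/(114 − 5) = 15/109 ≈ 0.1376.

MAP estimate: 0.1376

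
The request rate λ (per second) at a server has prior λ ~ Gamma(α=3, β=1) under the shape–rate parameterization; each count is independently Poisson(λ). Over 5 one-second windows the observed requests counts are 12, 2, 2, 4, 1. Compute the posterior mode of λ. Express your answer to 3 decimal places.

λ̂_MAP = 3.833

Σxᵢ = 12+2+2+4+1 = 21, with n = 5.
Posterior ∝ λ^2e^(−1λ) · λ^21e^(−5λ) = λ^23e^(−6λ), i.e. Gamma(shape=24, rate=6).
The mode of a Gamma(a, b) with a ≥ 1 (shape–rate) is (a−1)/b = 23/6 ≈ 3.833.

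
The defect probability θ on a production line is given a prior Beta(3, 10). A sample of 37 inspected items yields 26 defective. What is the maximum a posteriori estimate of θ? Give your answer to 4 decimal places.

Prior: Beta(3, 10).
Data: 26 successes in 37 trials. The binomial likelihood contributes θ^26(1−θ)^11, so the posterior is Beta(3+26, 10+11) = Beta(29, 21).
For Beta(a, b) with a, b > 1 the mode is (a−1)/(a+b−2) = 28/48 ≈ 0.5833.

θ̂_MAP = 0.5833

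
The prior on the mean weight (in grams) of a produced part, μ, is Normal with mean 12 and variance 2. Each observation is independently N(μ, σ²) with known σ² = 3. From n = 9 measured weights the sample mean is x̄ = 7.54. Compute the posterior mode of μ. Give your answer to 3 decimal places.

μ̂_MAP = 8.177

n = 9, x̄ = 7.54.
For a Normal prior and Normal likelihood with known variance, the posterior is Normal; its mode equals its mean, the precision-weighted average.
Prior precision 1/σ₀² = 1/2 = 0.5; data precision n/σ² = 9/3 = 3.
μ̂ = (0.5·12 + 3·7.54) / (0.5 + 3) = 28.62/3.5 = 1431/175 ≈ 8.177.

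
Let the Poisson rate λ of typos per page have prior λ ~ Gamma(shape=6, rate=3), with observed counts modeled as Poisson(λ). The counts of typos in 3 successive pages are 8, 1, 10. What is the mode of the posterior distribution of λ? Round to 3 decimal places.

Σxᵢ = 8+1+10 = 19, with n = 3.
Posterior ∝ λ^5e^(−3λ) · λ^19e^(−3λ) = λ^24e^(−6λ), i.e. Gamma(shape=25, rate=6).
The mode of a Gamma(a, b) with a ≥ 1 (shape–rate) is (a−1)/b = 24/6 ≈ 4.000.

λ̂_MAP = 4.000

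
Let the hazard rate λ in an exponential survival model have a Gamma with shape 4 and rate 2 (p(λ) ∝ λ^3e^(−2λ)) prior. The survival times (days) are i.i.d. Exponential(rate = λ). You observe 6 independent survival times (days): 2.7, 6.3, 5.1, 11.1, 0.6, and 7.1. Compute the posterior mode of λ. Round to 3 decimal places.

The Exponential(rate=λ) likelihood is ∝ λ^n e^(−λΣtᵢ). Here n = 6 and Σtᵢ = 2.7 + 6.3 + 5.1 + 11.1 + 0.6 + 7.1 = 32.9.
Posterior ∝ λ^3e^(−2λ) · λ^6e^(−32.9λ) = λ^9e^(−34.9λ), i.e. Gamma(10, 34.9).
Mode = (a−1)/b = 9/34.9 ≈ 0.258.

λ̂_MAP = 0.258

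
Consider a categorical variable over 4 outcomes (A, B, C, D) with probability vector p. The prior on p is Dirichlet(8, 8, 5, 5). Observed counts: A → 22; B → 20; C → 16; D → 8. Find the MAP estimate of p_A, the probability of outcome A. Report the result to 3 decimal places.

The posterior is Dirichlet(αᵢ + nᵢ) = Dirichlet(30, 28, 21, 13).
For a Dirichlet(a₁,…,a_K) with all aᵢ > 1, the mode has j-th component (aⱼ − 1)/(Σaᵢ − K).
Here Σaᵢ = 92 and K = 4, so p_A = (30 − 1)/(92 − 4) = 29/88 ≈ 0.330.

MAP estimate of p_A = 0.330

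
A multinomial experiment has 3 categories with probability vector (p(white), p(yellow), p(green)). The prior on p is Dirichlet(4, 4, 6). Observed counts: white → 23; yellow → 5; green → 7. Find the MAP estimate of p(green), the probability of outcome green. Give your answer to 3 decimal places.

The posterior is Dirichlet(αᵢ + nᵢ) = Dirichlet(27, 9, 13).
For a Dirichlet(a₁,…,a_K) with all aᵢ > 1, the mode has j-th component (aⱼ − 1)/(Σaᵢ − K).
Here Σaᵢ = 49 and K = 3, so p(green) = (13 − 1)/(49 − 3) = 12/46 ≈ 0.261.

MAP estimate of p(green) = 0.261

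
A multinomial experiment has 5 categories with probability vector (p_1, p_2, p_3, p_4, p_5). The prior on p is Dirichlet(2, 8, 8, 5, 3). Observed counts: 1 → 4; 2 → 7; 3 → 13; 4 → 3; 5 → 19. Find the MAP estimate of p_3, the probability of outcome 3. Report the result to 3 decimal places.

MAP estimate: 0.299

The posterior is Dirichlet(αᵢ + nᵢ) = Dirichlet(6, 15, 21, 8, 22).
For a Dirichlet(a₁,…,a_K) with all aᵢ > 1, the mode has j-th component (aⱼ − 1)/(Σaᵢ − K).
Here Σaᵢ = 72 and K = 5, so p_3 = (21 − 1)/(72 − 5) = 20/67 ≈ 0.299.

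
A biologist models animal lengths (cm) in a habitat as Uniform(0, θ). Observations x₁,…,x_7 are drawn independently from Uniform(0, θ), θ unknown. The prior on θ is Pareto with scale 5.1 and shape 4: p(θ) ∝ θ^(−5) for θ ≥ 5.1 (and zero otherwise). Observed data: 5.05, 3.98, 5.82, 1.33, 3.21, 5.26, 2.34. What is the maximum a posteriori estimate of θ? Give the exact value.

θ̂_MAP = 5.82

The Uniform(0, θ) likelihood is θ^(−n) for θ ≥ max(xᵢ), zero otherwise. Here max(xᵢ) = 5.82.
Posterior ∝ θ^(−5) · θ^(−7) = θ^(−12) on θ ≥ max(5.1, 5.82) = 5.82.
This density is strictly decreasing in θ, so the posterior mode lies at the lower boundary of the support.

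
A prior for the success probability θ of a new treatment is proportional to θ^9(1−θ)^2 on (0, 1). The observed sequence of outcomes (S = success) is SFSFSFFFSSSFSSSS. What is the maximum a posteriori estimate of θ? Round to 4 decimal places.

θ̂_MAP = 0.7037

The prior density ∝ θ^9(1−θ)^2 is the kernel of Beta(10, 3).
Data: 10 successes in 16 trials (from the sequence). The binomial likelihood contributes θ^10(1−θ)^6, so the posterior is Beta(10+10, 3+6) = Beta(20, 9).
For Beta(a, b) with a, b > 1 the mode is (a−1)/(a+b−2) = 19/27 ≈ 0.7037.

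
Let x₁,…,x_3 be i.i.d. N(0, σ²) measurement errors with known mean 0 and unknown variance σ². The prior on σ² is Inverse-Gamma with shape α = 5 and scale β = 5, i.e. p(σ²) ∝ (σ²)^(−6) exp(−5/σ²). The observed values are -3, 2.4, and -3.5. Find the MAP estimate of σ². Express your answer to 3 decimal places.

σ̂²_MAP = 2.467

Sum of squared deviations about the known mean: SS = (-3−0)² + (2.4−0)² + (-3.5−0)² = 27.01.
The Normal likelihood contributes (σ²)^(−n/2) exp(−SS/(2σ²)), so the posterior is Inverse-Gamma(α + n/2, β + SS/2) = Inverse-Gamma(6.5, 18.505).
The mode of Inverse-Gamma(a, b) is b/(a+1) = 18.505/7.5 ≈ 2.467.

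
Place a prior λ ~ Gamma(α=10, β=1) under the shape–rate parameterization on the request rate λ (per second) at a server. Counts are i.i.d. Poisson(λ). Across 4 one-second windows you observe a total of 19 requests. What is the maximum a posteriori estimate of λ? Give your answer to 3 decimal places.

Σxᵢ = 19, n = 4.
Posterior ∝ λ^9e^(−1λ) · λ^19e^(−4λ) = λ^28e^(−5λ), i.e. Gamma(shape=29, rate=5).
The mode of a Gamma(a, b) with a ≥ 1 (shape–rate) is (a−1)/b = 28/5 ≈ 5.600.

λ̂_MAP = 5.600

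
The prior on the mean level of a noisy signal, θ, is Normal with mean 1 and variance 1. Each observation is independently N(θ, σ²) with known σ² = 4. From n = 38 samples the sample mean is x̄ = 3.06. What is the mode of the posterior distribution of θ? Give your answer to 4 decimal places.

n = 38, x̄ = 3.06.
For a Normal prior and Normal likelihood with known variance, the posterior is Normal; its mode equals its mean, the precision-weighted average.
Prior precision 1/σ₀² = 1/1 = 1; data precision n/σ² = 38/4 = 9.5.
θ̂ = (1·1 + 9.5·3.06) / (1 + 9.5) = 30.07/10.5 = 3007/1050 ≈ 2.8638.

θ̂_MAP = 2.8638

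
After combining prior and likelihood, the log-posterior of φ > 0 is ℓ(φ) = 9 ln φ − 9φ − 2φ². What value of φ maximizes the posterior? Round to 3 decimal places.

φ̂_MAP = 0.750

ℓ'(φ) = 9/φ − 9 − 4φ. Setting this to zero and multiplying by φ: 4φ² + 9φ − 9 = 0.
φ = (−9 + √(9² + 4·4·9)) / (2·4) = (−9 + √225) / 8 = (−9 + 15)/8 = 3/4.
ℓ''(φ) = −9/φ² − 4 < 0, confirming a maximum.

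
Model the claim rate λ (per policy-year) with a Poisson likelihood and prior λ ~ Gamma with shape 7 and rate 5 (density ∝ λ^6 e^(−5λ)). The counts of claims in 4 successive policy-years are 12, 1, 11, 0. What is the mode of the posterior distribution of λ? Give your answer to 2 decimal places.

Σxᵢ = 12+1+11+0 = 24, with n = 4.
Posterior ∝ λ^6e^(−5λ) · λ^24e^(−4λ) = λ^30e^(−9λ), i.e. Gamma(shape=31, rate=9).
The mode of a Gamma(a, b) with a ≥ 1 (shape–rate) is (a−1)/b = 30/9 ≈ 3.33.

λ̂_MAP = 3.33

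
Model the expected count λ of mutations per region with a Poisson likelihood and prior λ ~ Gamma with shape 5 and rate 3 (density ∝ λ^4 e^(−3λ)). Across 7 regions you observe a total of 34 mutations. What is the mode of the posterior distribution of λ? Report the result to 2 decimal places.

Σxᵢ = 34, n = 7.
Posterior ∝ λ^4e^(−3λ) · λ^34e^(−7λ) = λ^38e^(−10λ), i.e. Gamma(shape=39, rate=10).
The mode of a Gamma(a, b) with a ≥ 1 (shape–rate) is (a−1)/b = 38/10 ≈ 3.80.

λ̂_MAP = 3.80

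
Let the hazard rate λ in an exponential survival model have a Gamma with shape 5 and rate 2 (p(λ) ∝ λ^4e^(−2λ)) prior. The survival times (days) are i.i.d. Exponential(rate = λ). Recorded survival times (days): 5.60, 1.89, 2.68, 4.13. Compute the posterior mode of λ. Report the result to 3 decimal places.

λ̂_MAP = 0.491

The Exponential(rate=λ) likelihood is ∝ λ^n e^(−λΣtᵢ). Here n = 4 and Σtᵢ = 5.60 + 1.89 + 2.68 + 4.13 = 14.30.
Posterior ∝ λ^4e^(−2λ) · λ^4e^(−14.30λ) = λ^8e^(−16.30λ), i.e. Gamma(9, 16.30).
Mode = (a−1)/b = 8/16.30 ≈ 0.491.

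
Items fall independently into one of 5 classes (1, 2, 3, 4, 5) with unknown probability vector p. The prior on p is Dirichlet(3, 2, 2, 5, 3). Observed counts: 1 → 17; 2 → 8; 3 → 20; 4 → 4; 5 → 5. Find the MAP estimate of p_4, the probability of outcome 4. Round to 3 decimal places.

MAP estimate: 0.125

The posterior is Dirichlet(αᵢ + nᵢ) = Dirichlet(20, 10, 22, 9, 8).
For a Dirichlet(a₁,…,a_K) with all aᵢ > 1, the mode has j-th component (aⱼ − 1)/(Σaᵢ − K).
Here Σaᵢ = 69 and K = 5, so p_4 = (9 − 1)/(69 − 5) = 8/64 ≈ 0.125.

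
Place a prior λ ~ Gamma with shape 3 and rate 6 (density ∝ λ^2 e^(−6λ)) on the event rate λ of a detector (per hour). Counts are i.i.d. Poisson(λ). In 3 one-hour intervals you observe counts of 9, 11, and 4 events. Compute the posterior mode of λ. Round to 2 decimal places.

Σxᵢ = 9+11+4 = 24, with n = 3.
Posterior ∝ λ^2e^(−6λ) · λ^24e^(−3λ) = λ^26e^(−9λ), i.e. Gamma(shape=27, rate=9).
The mode of a Gamma(a, b) with a ≥ 1 (shape–rate) is (a−1)/b = 26/9 ≈ 2.89.

λ̂_MAP = 2.89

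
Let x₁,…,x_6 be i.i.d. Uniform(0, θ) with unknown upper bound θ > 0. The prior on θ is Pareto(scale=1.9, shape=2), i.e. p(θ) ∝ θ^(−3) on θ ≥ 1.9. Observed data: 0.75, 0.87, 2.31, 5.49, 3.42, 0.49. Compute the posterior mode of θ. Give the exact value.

The Uniform(0, θ) likelihood is θ^(−n) for θ ≥ max(xᵢ), zero otherwise. Here max(xᵢ) = 5.49.
Posterior ∝ θ^(−3) · θ^(−6) = θ^(−9) on θ ≥ max(1.9, 5.49) = 5.49.
This density is strictly decreasing in θ, so the posterior mode lies at the lower boundary of the support.

θ̂_MAP = 5.49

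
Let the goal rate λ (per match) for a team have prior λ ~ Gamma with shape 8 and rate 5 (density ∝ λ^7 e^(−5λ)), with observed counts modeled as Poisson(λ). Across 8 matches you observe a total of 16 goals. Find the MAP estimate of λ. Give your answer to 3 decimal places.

λ̂_MAP = 1.769

Σxᵢ = 16, n = 8.
Posterior ∝ λ^7e^(−5λ) · λ^16e^(−8λ) = λ^23e^(−13λ), i.e. Gamma(shape=24, rate=13).
The mode of a Gamma(a, b) with a ≥ 1 (shape–rate) is (a−1)/b = 23/13 ≈ 1.769.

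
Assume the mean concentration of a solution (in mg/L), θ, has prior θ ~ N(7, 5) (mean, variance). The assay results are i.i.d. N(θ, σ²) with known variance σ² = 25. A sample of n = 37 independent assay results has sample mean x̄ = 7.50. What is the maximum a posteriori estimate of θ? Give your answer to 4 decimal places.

n = 37, x̄ = 7.50.
For a Normal prior and Normal likelihood with known variance, the posterior is Normal; its mode equals its mean, the precision-weighted average.
Prior precision 1/σ₀² = 1/5 = 0.2; data precision n/σ² = 37/25 = 1.48.
θ̂ = (0.2·7 + 1.48·7.5) / (0.2 + 1.48) = 12.5/1.68 = 625/84 ≈ 7.4405.

θ̂_MAP = 7.4405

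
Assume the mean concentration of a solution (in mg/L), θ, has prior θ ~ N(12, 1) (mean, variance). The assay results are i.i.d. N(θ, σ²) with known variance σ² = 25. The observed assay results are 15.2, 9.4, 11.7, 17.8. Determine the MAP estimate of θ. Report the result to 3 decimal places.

θ̂_MAP = 12.210

n = 4; x̄ = (15.2 + 9.4 + 11.7 + 17.8)/4 = 54.1/4 = 13.525.
For a Normal prior and Normal likelihood with known variance, the posterior is Normal; its mode equals its mean, the precision-weighted average.
Prior precision 1/σ₀² = 1/1 = 1; data precision n/σ² = 4/25 = 0.16.
θ̂ = (1·12 + 0.16·13.525) / (1 + 0.16) = 14.164/1.16 = 3541/290 ≈ 12.210.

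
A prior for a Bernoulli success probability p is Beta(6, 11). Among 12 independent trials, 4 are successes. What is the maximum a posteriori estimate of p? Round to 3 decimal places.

p̂_MAP = 0.333

Prior: Beta(6, 11).
Data: 4 successes in 12 trials. The binomial likelihood contributes p^4(1−p)^8, so the posterior is Beta(6+4, 11+8) = Beta(10, 19).
For Beta(a, b) with a, b > 1 the mode is (a−1)/(a+b−2) = 9/27 ≈ 0.333.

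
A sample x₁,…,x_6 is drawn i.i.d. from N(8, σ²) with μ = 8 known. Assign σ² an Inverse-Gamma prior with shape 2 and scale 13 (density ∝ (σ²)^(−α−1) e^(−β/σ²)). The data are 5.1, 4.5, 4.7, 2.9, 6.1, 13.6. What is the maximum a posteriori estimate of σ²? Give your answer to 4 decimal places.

σ̂²_MAP = 9.8775

Sum of squared deviations about the known mean: SS = (5.1−8)² + (4.5−8)² + (4.7−8)² + (2.9−8)² + (6.1−8)² + (13.6−8)² = 92.53.
The Normal likelihood contributes (σ²)^(−n/2) exp(−SS/(2σ²)), so the posterior is Inverse-Gamma(α + n/2, β + SS/2) = Inverse-Gamma(5, 59.265).
The mode of Inverse-Gamma(a, b) is b/(a+1) = 59.265/6 ≈ 9.8775.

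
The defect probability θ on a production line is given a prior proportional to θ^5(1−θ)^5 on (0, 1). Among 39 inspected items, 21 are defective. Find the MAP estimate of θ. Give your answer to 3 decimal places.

θ̂_MAP = 0.531

The prior density ∝ θ^5(1−θ)^5 is the kernel of Beta(6, 6).
Data: 21 successes in 39 trials. The binomial likelihood contributes θ^21(1−θ)^18, so the posterior is Beta(6+21, 6+18) = Beta(27, 24).
For Beta(a, b) with a, b > 1 the mode is (a−1)/(a+b−2) = 26/49 ≈ 0.531.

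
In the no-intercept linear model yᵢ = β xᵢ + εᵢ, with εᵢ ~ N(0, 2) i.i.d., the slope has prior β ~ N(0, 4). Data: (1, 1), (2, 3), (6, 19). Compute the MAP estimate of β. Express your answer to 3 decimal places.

log p(β | y) = −Σ(yᵢ − βxᵢ)²/(2·2) − β²/(2·4) + const.
Setting the derivative to zero: Σxᵢ(yᵢ − βxᵢ)/2 − β/4 = 0, so β = Σxᵢyᵢ / (Σxᵢ² + σ²/τ²).
Σxᵢyᵢ = 1·1 + 2·3 + 6·19 = 121; Σxᵢ² = 41; σ²/τ² = 0.5.
β̂_MAP = 121 / (41 + 0.5) = 121/41.5 ≈ 2.916.

β̂_MAP = 2.916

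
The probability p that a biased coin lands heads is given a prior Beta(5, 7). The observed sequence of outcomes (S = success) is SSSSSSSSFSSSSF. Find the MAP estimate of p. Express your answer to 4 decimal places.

p̂_MAP = 0.6667

Prior: Beta(5, 7).
Data: 12 successes in 14 trials (from the sequence). The binomial likelihood contributes p^12(1−p)^2, so the posterior is Beta(5+12, 7+2) = Beta(17, 9).
For Beta(a, b) with a, b > 1 the mode is (a−1)/(a+b−2) = 16/24 ≈ 0.6667.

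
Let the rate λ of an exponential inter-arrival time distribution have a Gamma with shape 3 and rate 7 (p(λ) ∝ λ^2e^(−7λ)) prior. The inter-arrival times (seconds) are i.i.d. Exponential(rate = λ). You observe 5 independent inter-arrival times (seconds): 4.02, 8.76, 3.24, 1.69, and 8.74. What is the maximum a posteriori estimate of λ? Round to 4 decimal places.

The Exponential(rate=λ) likelihood is ∝ λ^n e^(−λΣtᵢ). Here n = 5 and Σtᵢ = 4.02 + 8.76 + 3.24 + 1.69 + 8.74 = 26.45.
Posterior ∝ λ^2e^(−7λ) · λ^5e^(−26.45λ) = λ^7e^(−33.45λ), i.e. Gamma(8, 33.45).
Mode = (a−1)/b = 7/33.45 ≈ 0.2093.

λ̂_MAP = 0.2093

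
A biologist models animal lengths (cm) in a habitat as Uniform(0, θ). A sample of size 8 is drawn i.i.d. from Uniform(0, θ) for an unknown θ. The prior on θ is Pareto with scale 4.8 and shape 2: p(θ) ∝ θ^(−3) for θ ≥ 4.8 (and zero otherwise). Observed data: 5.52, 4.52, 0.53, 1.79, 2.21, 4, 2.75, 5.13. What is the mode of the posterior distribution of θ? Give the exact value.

The Uniform(0, θ) likelihood is θ^(−n) for θ ≥ max(xᵢ), zero otherwise. Here max(xᵢ) = 5.52.
Posterior ∝ θ^(−3) · θ^(−8) = θ^(−11) on θ ≥ max(4.8, 5.52) = 5.52.
This density is strictly decreasing in θ, so the posterior mode lies at the lower boundary of the support.

θ̂_MAP = 5.52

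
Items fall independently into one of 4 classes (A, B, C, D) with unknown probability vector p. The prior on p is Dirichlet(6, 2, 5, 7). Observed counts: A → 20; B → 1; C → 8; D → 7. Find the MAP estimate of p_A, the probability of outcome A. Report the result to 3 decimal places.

MAP estimate of p_A = 0.481

The posterior is Dirichlet(αᵢ + nᵢ) = Dirichlet(26, 3, 13, 14).
For a Dirichlet(a₁,…,a_K) with all aᵢ > 1, the mode has j-th component (aⱼ − 1)/(Σaᵢ − K).
Here Σaᵢ = 56 and K = 4, so p_A = (26 − 1)/(56 − 4) = 25/52 ≈ 0.481.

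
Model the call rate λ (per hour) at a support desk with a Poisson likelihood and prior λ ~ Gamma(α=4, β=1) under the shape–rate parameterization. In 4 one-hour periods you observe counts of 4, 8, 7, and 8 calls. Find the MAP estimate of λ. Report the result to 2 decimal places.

Σxᵢ = 4+8+7+8 = 27, with n = 4.
Posterior ∝ λ^3e^(−1λ) · λ^27e^(−4λ) = λ^30e^(−5λ), i.e. Gamma(shape=31, rate=5).
The mode of a Gamma(a, b) with a ≥ 1 (shape–rate) is (a−1)/b = 30/5 ≈ 6.00.

λ̂_MAP = 6.00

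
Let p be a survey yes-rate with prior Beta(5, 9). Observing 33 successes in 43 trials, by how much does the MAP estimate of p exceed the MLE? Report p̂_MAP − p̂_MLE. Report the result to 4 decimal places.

MAP − MLE = -0.0947

Posterior is Beta(38, 19); MAP = (38−1)/(57−2) = 37/55 ≈ 0.67273.
MLE ignores the prior: p̂_MLE = k/n = 33/43 ≈ 0.76744.
Difference = 37/55 − 33/43 = -224/2365 ≈ -0.0947.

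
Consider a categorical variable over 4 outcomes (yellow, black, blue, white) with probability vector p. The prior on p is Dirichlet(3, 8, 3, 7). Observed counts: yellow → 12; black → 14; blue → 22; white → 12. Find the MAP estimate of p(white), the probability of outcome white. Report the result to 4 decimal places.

The posterior is Dirichlet(αᵢ + nᵢ) = Dirichlet(15, 22, 25, 19).
For a Dirichlet(a₁,…,a_K) with all aᵢ > 1, the mode has j-th component (aⱼ − 1)/(Σaᵢ − K).
Here Σaᵢ = 81 and K = 4, so p(white) = (19 − 1)/(81 − 4) = 18/77 ≈ 0.2338.

MAP estimate of p(white) = 0.2338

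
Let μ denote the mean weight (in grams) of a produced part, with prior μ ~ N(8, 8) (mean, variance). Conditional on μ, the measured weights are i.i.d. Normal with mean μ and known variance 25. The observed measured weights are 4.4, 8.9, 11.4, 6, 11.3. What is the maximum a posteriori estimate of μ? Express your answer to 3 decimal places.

μ̂_MAP = 8.246

n = 5; x̄ = (4.4 + 8.9 + 11.4 + 6 + 11.3)/5 = 42/5 = 8.4.
For a Normal prior and Normal likelihood with known variance, the posterior is Normal; its mode equals its mean, the precision-weighted average.
Prior precision 1/σ₀² = 1/8 = 0.125; data precision n/σ² = 5/25 = 0.2.
μ̂ = (0.125·8 + 0.2·8.4) / (0.125 + 0.2) = 2.68/0.325 = 536/65 ≈ 8.246.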